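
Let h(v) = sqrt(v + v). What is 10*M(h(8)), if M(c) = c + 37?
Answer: 410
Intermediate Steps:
h(v) = sqrt(2)*sqrt(v) (h(v) = sqrt(2*v) = sqrt(2)*sqrt(v))
M(c) = 37 + c
10*M(h(8)) = 10*(37 + sqrt(2)*sqrt(8)) = 10*(37 + sqrt(2)*(2*sqrt(2))) = 10*(37 + 4) = 10*41 = 410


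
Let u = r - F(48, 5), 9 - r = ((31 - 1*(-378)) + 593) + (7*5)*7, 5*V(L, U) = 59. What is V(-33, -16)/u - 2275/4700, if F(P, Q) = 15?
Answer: -581207/1177820 ≈ -0.49346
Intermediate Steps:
V(L, U) = 59/5 (V(L, U) = (⅕)*59 = 59/5)
r = -1238 (r = 9 - (((31 - 1*(-378)) + 593) + (7*5)*7) = 9 - (((31 + 378) + 593) + 35*7) = 9 - ((409 + 593) + 245) = 9 - (1002 + 245) = 9 - 1*1247 = 9 - 1247 = -1238)
u = -1253 (u = -1238 - 1*15 = -1238 - 15 = -1253)
V(-33, -16)/u - 2275/4700 = (59/5)/(-1253) - 2275/4700 = (59/5)*(-1/1253) - 2275*1/4700 = -59/6265 - 91/188 = -581207/1177820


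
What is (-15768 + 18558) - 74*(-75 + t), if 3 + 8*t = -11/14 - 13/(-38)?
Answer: 2226913/266 ≈ 8371.9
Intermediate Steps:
t = -229/532 (t = -3/8 + (-11/14 - 13/(-38))/8 = -3/8 + (-11*1/14 - 13*(-1/38))/8 = -3/8 + (-11/14 + 13/38)/8 = -3/8 + (1/8)*(-59/133) = -3/8 - 59/1064 = -229/532 ≈ -0.43045)
(-15768 + 18558) - 74*(-75 + t) = (-15768 + 18558) - 74*(-75 - 229/532) = 2790 - 74*(-40129/532) = 2790 + 1484773/266 = 2226913/266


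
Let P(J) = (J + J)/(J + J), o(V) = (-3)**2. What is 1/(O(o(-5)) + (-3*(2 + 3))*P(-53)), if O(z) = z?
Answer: -1/6 ≈ -0.16667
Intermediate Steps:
o(V) = 9
P(J) = 1 (P(J) = (2*J)/((2*J)) = (2*J)*(1/(2*J)) = 1)
1/(O(o(-5)) + (-3*(2 + 3))*P(-53)) = 1/(9 - 3*(2 + 3)*1) = 1/(9 - 3*5*1) = 1/(9 - 15*1) = 1/(9 - 15) = 1/(-6) = -1/6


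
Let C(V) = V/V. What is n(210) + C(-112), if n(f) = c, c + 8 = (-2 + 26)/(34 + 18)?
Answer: -85/13 ≈ -6.5385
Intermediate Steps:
C(V) = 1
c = -98/13 (c = -8 + (-2 + 26)/(34 + 18) = -8 + 24/52 = -8 + 24*(1/52) = -8 + 6/13 = -98/13 ≈ -7.5385)
n(f) = -98/13
n(210) + C(-112) = -98/13 + 1 = -85/13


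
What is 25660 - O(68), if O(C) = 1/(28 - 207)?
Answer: 4593141/179 ≈ 25660.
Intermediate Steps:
O(C) = -1/179 (O(C) = 1/(-179) = -1/179)
25660 - O(68) = 25660 - 1*(-1/179) = 25660 + 1/179 = 4593141/179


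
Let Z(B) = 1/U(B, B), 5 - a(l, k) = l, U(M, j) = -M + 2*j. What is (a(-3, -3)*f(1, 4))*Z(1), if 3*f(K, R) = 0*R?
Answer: 0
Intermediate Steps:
a(l, k) = 5 - l
f(K, R) = 0 (f(K, R) = (0*R)/3 = (1/3)*0 = 0)
Z(B) = 1/B (Z(B) = 1/(-B + 2*B) = 1/B)
(a(-3, -3)*f(1, 4))*Z(1) = ((5 - 1*(-3))*0)/1 = ((5 + 3)*0)*1 = (8*0)*1 = 0*1 = 0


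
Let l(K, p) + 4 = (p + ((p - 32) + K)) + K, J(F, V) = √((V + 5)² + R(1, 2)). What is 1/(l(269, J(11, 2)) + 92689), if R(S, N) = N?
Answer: 93191/8684562277 - 2*√51/8684562277 ≈ 1.0729e-5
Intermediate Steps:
J(F, V) = √(2 + (5 + V)²) (J(F, V) = √((V + 5)² + 2) = √((5 + V)² + 2) = √(2 + (5 + V)²))
l(K, p) = -36 + 2*K + 2*p (l(K, p) = -4 + ((p + ((p - 32) + K)) + K) = -4 + ((p + ((-32 + p) + K)) + K) = -4 + ((p + (-32 + K + p)) + K) = -4 + ((-32 + K + 2*p) + K) = -4 + (-32 + 2*K + 2*p) = -36 + 2*K + 2*p)
1/(l(269, J(11, 2)) + 92689) = 1/((-36 + 2*269 + 2*√(2 + (5 + 2)²)) + 92689) = 1/((-36 + 538 + 2*√(2 + 7²)) + 92689) = 1/((-36 + 538 + 2*√(2 + 49)) + 92689) = 1/((-36 + 538 + 2*√51) + 92689) = 1/((502 + 2*√51) + 92689) = 1/(93191 + 2*√51)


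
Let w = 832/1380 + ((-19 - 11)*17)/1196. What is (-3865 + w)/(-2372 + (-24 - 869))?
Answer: 34667467/29287050 ≈ 1.1837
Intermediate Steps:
w = 1583/8970 (w = 832*(1/1380) - 30*17*(1/1196) = 208/345 - 510*1/1196 = 208/345 - 255/598 = 1583/8970 ≈ 0.17648)
(-3865 + w)/(-2372 + (-24 - 869)) = (-3865 + 1583/8970)/(-2372 + (-24 - 869)) = -34667467/(8970*(-2372 - 893)) = -34667467/8970/(-3265) = -34667467/8970*(-1/3265) = 34667467/29287050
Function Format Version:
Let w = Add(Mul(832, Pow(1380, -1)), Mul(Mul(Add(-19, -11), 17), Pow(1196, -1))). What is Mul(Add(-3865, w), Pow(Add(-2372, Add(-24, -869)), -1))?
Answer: Rational(34667467, 29287050) ≈ 1.1837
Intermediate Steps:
w = Rational(1583, 8970) (w = Add(Mul(832, Rational(1, 1380)), Mul(Mul(-30, 17), Rational(1, 1196))) = Add(Rational(208, 345), Mul(-510, Rational(1, 1196))) = Add(Rational(208, 345), Rational(-255, 598)) = Rational(1583, 8970) ≈ 0.17648)
Mul(Add(-3865, w), Pow(Add(-2372, Add(-24, -869)), -1)) = Mul(Add(-3865, Rational(1583, 8970)), Pow(Add(-2372, Add(-24, -869)), -1)) = Mul(Rational(-34667467, 8970), Pow(Add(-2372, -893), -1)) = Mul(Rational(-34667467, 8970), Pow(-3265, -1)) = Mul(Rational(-34667467, 8970), Rational(-1, 3265)) = Rational(34667467, 29287050)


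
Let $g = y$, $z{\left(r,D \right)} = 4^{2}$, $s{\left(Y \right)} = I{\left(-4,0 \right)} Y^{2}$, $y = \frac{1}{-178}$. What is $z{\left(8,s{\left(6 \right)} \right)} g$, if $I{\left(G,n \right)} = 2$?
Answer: $- \frac{8}{89} \approx -0.089888$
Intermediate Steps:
$y = - \frac{1}{178} \approx -0.005618$
$s{\left(Y \right)} = 2 Y^{2}$
$z{\left(r,D \right)} = 16$
$g = - \frac{1}{178} \approx -0.005618$
$z{\left(8,s{\left(6 \right)} \right)} g = 16 \left(- \frac{1}{178}\right) = - \frac{8}{89}$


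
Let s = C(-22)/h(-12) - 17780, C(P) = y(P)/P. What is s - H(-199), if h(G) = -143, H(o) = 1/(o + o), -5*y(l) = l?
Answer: -5059653487/284570 ≈ -17780.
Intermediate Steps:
y(l) = -l/5
H(o) = 1/(2*o)
C(P) = -1/5 (C(P) = (-P/5)/P = -1/5)
s = -12712699/715 (s = -1/5/(-143) - 17780 = -1/5*(-1/143) - 17780 = 1/715 - 17780 = -12712699/715 ≈ -17780.)
s - H(-199) = -12712699/715 - 1/(2*(-199)) = -12712699/715 - (-1)/(2*199) = -12712699/715 - 1*(-1/398) = -12712699/715 + 1/398 = -5059653487/284570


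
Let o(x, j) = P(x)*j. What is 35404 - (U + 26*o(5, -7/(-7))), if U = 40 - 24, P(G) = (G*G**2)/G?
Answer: 34738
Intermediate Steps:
P(G) = G**2 (P(G) = G**3/G = G**2)
U = 16
o(x, j) = j*x**2 (o(x, j) = x**2*j = j*x**2)
35404 - (U + 26*o(5, -7/(-7))) = 35404 - (16 + 26*(-7/(-7)*5**2)) = 35404 - (16 + 26*(-7*(-1/7)*25)) = 35404 - (16 + 26*(1*25)) = 35404 - (16 + 26*25) = 35404 - (16 + 650) = 35404 - 1*666 = 35404 - 666 = 34738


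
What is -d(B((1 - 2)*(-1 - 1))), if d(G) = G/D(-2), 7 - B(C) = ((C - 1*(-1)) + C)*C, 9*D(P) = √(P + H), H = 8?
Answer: 9*√6/2 ≈ 11.023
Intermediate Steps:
D(P) = √(8 + P)/9 (D(P) = √(P + 8)/9 = √(8 + P)/9)
B(C) = 7 - C*(1 + 2*C) (B(C) = 7 - ((C - 1*(-1)) + C)*C = 7 - ((C + 1) + C)*C = 7 - ((1 + C) + C)*C = 7 - (1 + 2*C)*C = 7 - C*(1 + 2*C))
d(G) = 3*G*√6/2 (d(G) = G/((√(8 - 2)/9)) = G/((√6/9)) = G*(3*√6/2) = 3*G*√6/2)
-d(B((1 - 2)*(-1 - 1))) = -3*(7 - (1 - 2)*(-1 - 1) - 2*(1 - 2)²*(-1 - 1)²)*√6/2 = -3*(7 - (-1)*(-2) - 2*(-1*(-2))²)*√6/2 = -3*(7 - 1*2 - 2*2²)*√6/2 = -3*(7 - 2 - 2*4)*√6/2 = -3*(7 - 2 - 8)*√6/2 = -3*(-3)*√6/2 = -(-9)*√6/2 = 9*√6/2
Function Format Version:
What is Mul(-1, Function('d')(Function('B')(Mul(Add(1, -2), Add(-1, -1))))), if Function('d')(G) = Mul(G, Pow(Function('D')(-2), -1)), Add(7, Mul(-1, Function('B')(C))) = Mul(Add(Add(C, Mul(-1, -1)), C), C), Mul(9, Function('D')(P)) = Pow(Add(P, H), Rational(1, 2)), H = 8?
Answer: Mul(Rational(9, 2), Pow(6, Rational(1, 2))) ≈ 11.023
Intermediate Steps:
Function('D')(P) = Mul(Rational(1, 9), Pow(Add(8, P), Rational(1, 2))) (Function('D')(P) = Mul(Rational(1, 9), Pow(Add(P, 8), Rational(1, 2))) = Mul(Rational(1, 9), Pow(Add(8, P), Rational(1, 2))))
Function('B')(C) = Add(7, Mul(-1, C, Add(1, Mul(2, C)))) (Function('B')(C) = Add(7, Mul(-1, Mul(Add(Add(C, Mul(-1, -1)), C), C))) = Add(7, Mul(-1, Mul(Add(Add(C, 1), C), C))) = Add(7, Mul(-1, Mul(Add(Add(1, C), C), C))) = Add(7, Mul(-1, Mul(Add(1, Mul(2, C)), C))) = Add(7, Mul(-1, Mul(C, Add(1, Mul(2, C))))) = Add(7, Mul(-1, C, Add(1, Mul(2, C)))))
Function('d')(G) = Mul(Rational(3, 2), G, Pow(6, Rational(1, 2))) (Function('d')(G) = Mul(G, Pow(Mul(Rational(1, 9), Pow(Add(8, -2), Rational(1, 2))), -1)) = Mul(G, Pow(Mul(Rational(1, 9), Pow(6, Rational(1, 2))), -1)) = Mul(G, Mul(Rational(3, 2), Pow(6, Rational(1, 2)))) = Mul(Rational(3, 2), G, Pow(6, Rational(1, 2))))
Mul(-1, Function('d')(Function('B')(Mul(Add(1, -2), Add(-1, -1))))) = Mul(-1, Mul(Rational(3, 2), Add(7, Mul(-1, Mul(Add(1, -2), Add(-1, -1))), Mul(-2, Pow(Mul(Add(1, -2), Add(-1, -1)), 2))), Pow(6, Rational(1, 2)))) = Mul(-1, Mul(Rational(3, 2), Add(7, Mul(-1, Mul(-1, -2)), Mul(-2, Pow(Mul(-1, -2), 2))), Pow(6, Rational(1, 2)))) = Mul(-1, Mul(Rational(3, 2), Add(7, Mul(-1, 2), Mul(-2, Pow(2, 2))), Pow(6, Rational(1, 2)))) = Mul(-1, Mul(Rational(3, 2), Add(7, -2, Mul(-2, 4)), Pow(6, Rational(1, 2)))) = Mul(-1, Mul(Rational(3, 2), Add(7, -2, -8), Pow(6, Rational(1, 2)))) = Mul(-1, Mul(Rational(3, 2), -3, Pow(6, Rational(1, 2)))) = Mul(-1, Mul(Rational(-9, 2), Pow(6, Rational(1, 2)))) = Mul(Rational(9, 2), Pow(6, Rational(1, 2)))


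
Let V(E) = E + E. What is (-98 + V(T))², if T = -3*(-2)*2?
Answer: 5476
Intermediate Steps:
T = 12 (T = 6*2 = 12)
V(E) = 2*E
(-98 + V(T))² = (-98 + 2*12)² = (-98 + 24)² = (-74)² = 5476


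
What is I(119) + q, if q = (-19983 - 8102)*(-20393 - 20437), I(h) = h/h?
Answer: 1146710551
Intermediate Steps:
I(h) = 1
q = 1146710550 (q = -28085*(-40830) = 1146710550)
I(119) + q = 1 + 1146710550 = 1146710551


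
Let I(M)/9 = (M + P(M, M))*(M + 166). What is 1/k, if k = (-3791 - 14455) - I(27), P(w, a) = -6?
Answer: -1/54723 ≈ -1.8274e-5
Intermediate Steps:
I(M) = 9*(-6 + M)*(166 + M) (I(M) = 9*((M - 6)*(M + 166)) = 9*((-6 + M)*(166 + M)) = 9*(-6 + M)*(166 + M))
k = -54723 (k = (-3791 - 14455) - (-8964 + 9*27**2 + 1440*27) = -18246 - (-8964 + 9*729 + 38880) = -18246 - (-8964 + 6561 + 38880) = -18246 - 1*36477 = -18246 - 36477 = -54723)
1/k = 1/(-54723) = -1/54723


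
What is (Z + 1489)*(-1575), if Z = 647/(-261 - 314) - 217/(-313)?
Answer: -16878017457/7199 ≈ -2.3445e+6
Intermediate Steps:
Z = -77736/179975 (Z = 647/(-575) - 217*(-1/313) = 647*(-1/575) + 217/313 = -647/575 + 217/313 = -77736/179975 ≈ -0.43193)
(Z + 1489)*(-1575) = (-77736/179975 + 1489)*(-1575) = (267905039/179975)*(-1575) = -16878017457/7199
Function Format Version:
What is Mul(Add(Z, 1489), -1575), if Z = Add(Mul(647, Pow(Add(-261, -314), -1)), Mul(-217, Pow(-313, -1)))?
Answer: Rational(-16878017457, 7199) ≈ -2.3445e+6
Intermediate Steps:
Z = Rational(-77736, 179975) (Z = Add(Mul(647, Pow(-575, -1)), Mul(-217, Rational(-1, 313))) = Add(Mul(647, Rational(-1, 575)), Rational(217, 313)) = Add(Rational(-647, 575), Rational(217, 313)) = Rational(-77736, 179975) ≈ -0.43193)
Mul(Add(Z, 1489), -1575) = Mul(Add(Rational(-77736, 179975), 1489), -1575) = Mul(Rational(267905039, 179975), -1575) = Rational(-16878017457, 7199)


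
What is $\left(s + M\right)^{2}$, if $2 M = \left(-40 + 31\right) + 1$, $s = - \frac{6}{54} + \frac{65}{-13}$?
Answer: $\frac{6724}{81} \approx 83.012$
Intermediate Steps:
$s = - \frac{46}{9}$ ($s = \left(-6\right) \frac{1}{54} + 65 \left(- \frac{1}{13}\right) = - \frac{1}{9} - 5 = - \frac{46}{9} \approx -5.1111$)
$M = -4$ ($M = \frac{\left(-40 + 31\right) + 1}{2} = \frac{-9 + 1}{2} = \frac{1}{2} \left(-8\right) = -4$)
$\left(s + M\right)^{2} = \left(- \frac{46}{9} - 4\right)^{2} = \left(- \frac{82}{9}\right)^{2} = \frac{6724}{81}$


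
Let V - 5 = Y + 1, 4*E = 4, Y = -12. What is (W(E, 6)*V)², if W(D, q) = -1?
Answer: 36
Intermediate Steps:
E = 1 (E = (¼)*4 = 1)
V = -6 (V = 5 + (-12 + 1) = 5 - 11 = -6)
(W(E, 6)*V)² = (-1*(-6))² = 6² = 36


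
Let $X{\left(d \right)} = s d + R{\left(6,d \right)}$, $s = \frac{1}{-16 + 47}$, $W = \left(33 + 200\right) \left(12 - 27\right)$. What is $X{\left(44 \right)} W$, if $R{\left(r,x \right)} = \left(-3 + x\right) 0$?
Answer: $- \frac{153780}{31} \approx -4960.6$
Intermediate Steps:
$W = -3495$ ($W = 233 \left(-15\right) = -3495$)
$R{\left(r,x \right)} = 0$
$s = \frac{1}{31} \approx 0.032258$
$X{\left(d \right)} = \frac{d}{31}$ ($X{\left(d \right)} = \frac{d}{31} + 0 = \frac{d}{31}$)
$X{\left(44 \right)} W = \frac{1}{31} \cdot 44 \left(-3495\right) = \frac{44}{31} \left(-3495\right) = - \frac{153780}{31}$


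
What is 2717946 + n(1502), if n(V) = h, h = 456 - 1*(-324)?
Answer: 2718726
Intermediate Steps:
h = 780 (h = 456 + 324 = 780)
n(V) = 780
2717946 + n(1502) = 2717946 + 780 = 2718726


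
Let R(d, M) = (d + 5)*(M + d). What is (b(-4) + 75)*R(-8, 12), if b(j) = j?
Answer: -852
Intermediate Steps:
R(d, M) = (5 + d)*(M + d)
(b(-4) + 75)*R(-8, 12) = (-4 + 75)*((-8)² + 5*12 + 5*(-8) + 12*(-8)) = 71*(64 + 60 - 40 - 96) = 71*(-12) = -852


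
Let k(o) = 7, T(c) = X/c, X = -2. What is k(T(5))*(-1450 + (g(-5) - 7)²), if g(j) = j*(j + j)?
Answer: 2793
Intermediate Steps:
g(j) = 2*j² (g(j) = j*(2*j) = 2*j²)
T(c) = -2/c
k(T(5))*(-1450 + (g(-5) - 7)²) = 7*(-1450 + (2*(-5)² - 7)²) = 7*(-1450 + (2*25 - 7)²) = 7*(-1450 + (50 - 7)²) = 7*(-1450 + 43²) = 7*(-1450 + 1849) = 7*399 = 2793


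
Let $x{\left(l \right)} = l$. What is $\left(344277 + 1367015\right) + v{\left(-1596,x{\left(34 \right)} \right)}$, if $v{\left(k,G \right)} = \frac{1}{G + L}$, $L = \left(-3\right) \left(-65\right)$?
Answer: $\frac{391885869}{229} \approx 1.7113 \cdot 10^{6}$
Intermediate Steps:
$L = 195$
$v{\left(k,G \right)} = \frac{1}{195 + G}$ ($v{\left(k,G \right)} = \frac{1}{G + 195} = \frac{1}{195 + G}$)
$\left(344277 + 1367015\right) + v{\left(-1596,x{\left(34 \right)} \right)} = \left(344277 + 1367015\right) + \frac{1}{195 + 34} = 1711292 + \frac{1}{229} = \frac{391885869}{229}$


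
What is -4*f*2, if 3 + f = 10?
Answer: -56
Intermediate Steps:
f = 7 (f = -3 + 10 = 7)
-4*f*2 = -4*7*2 = -28*2 = -56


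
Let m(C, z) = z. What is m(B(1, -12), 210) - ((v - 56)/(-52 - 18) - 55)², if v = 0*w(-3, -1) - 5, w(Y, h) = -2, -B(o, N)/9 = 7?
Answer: -13327521/4900 ≈ -2719.9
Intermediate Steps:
B(o, N) = -63 (B(o, N) = -9*7 = -63)
v = -5 (v = 0*(-2) - 5 = 0 - 5 = -5)
m(B(1, -12), 210) - ((v - 56)/(-52 - 18) - 55)² = 210 - ((-5 - 56)/(-52 - 18) - 55)² = 210 - (-61/(-70) - 55)² = 210 - (-61*(-1/70) - 55)² = 210 - (61/70 - 55)² = 210 - (-3789/70)² = 210 - 1*14356521/4900 = 210 - 14356521/4900 = -13327521/4900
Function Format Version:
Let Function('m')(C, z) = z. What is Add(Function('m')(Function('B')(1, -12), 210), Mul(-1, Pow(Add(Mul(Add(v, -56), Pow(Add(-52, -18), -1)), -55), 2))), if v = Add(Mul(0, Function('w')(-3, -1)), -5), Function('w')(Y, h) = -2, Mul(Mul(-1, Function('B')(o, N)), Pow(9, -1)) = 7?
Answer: Rational(-13327521, 4900) ≈ -2719.9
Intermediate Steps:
Function('B')(o, N) = -63 (Function('B')(o, N) = Mul(-9, 7) = -63)
v = -5 (v = Add(Mul(0, -2), -5) = Add(0, -5) = -5)
Add(Function('m')(Function('B')(1, -12), 210), Mul(-1, Pow(Add(Mul(Add(v, -56), Pow(Add(-52, -18), -1)), -55), 2))) = Add(210, Mul(-1, Pow(Add(Mul(Add(-5, -56), Pow(Add(-52, -18), -1)), -55), 2))) = Add(210, Mul(-1, Pow(Add(Mul(-61, Pow(-70, -1)), -55), 2))) = Add(210, Mul(-1, Pow(Add(Mul(-61, Rational(-1, 70)), -55), 2))) = Add(210, Mul(-1, Pow(Add(Rational(61, 70), -55), 2))) = Add(210, Mul(-1, Pow(Rational(-3789, 70), 2))) = Add(210, Mul(-1, Rational(14356521, 4900))) = Add(210, Rational(-14356521, 4900)) = Rational(-13327521, 4900)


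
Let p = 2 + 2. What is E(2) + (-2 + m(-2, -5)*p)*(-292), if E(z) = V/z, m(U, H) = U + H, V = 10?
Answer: 8765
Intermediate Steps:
p = 4
m(U, H) = H + U
E(z) = 10/z
E(2) + (-2 + m(-2, -5)*p)*(-292) = 10/2 + (-2 + (-5 - 2)*4)*(-292) = 10*(½) + (-2 - 7*4)*(-292) = 5 + (-2 - 28)*(-292) = 5 - 30*(-292) = 5 + 8760 = 8765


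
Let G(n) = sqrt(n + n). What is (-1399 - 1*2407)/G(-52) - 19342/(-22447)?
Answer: 19342/22447 + 1903*I*sqrt(26)/26 ≈ 0.86167 + 373.21*I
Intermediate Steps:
G(n) = sqrt(2)*sqrt(n) (G(n) = sqrt(2*n) = sqrt(2)*sqrt(n))
(-1399 - 1*2407)/G(-52) - 19342/(-22447) = (-1399 - 1*2407)/((sqrt(2)*sqrt(-52))) - 19342/(-22447) = (-1399 - 2407)/((sqrt(2)*(2*I*sqrt(13)))) - 19342*(-1/22447) = -3806*(-I*sqrt(26)/52) + 19342/22447 = -(-1903)*I*sqrt(26)/26 + 19342/22447 = 1903*I*sqrt(26)/26 + 19342/22447 = 19342/22447 + 1903*I*sqrt(26)/26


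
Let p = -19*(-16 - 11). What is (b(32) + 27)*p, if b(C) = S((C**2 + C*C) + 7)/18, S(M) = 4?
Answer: 13965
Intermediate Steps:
p = 513 (p = -19*(-27) = 513)
b(C) = 2/9 (b(C) = 4/18 = 4*(1/18) = 2/9)
(b(32) + 27)*p = (2/9 + 27)*513 = (245/9)*513 = 13965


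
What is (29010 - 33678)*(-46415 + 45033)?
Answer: 6451176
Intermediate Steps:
(29010 - 33678)*(-46415 + 45033) = -4668*(-1382) = 6451176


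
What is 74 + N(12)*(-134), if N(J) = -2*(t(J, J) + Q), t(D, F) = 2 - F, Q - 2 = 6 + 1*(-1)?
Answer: -730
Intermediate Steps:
Q = 7 (Q = 2 + (6 + 1*(-1)) = 2 + (6 - 1) = 2 + 5 = 7)
N(J) = -18 + 2*J (N(J) = -2*((2 - J) + 7) = -2*(9 - J) = -18 + 2*J)
74 + N(12)*(-134) = 74 + (-18 + 2*12)*(-134) = 74 + (-18 + 24)*(-134) = 74 + 6*(-134) = 74 - 804 = -730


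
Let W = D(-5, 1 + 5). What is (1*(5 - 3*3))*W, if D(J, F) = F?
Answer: -24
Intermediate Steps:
W = 6 (W = 1 + 5 = 6)
(1*(5 - 3*3))*W = (1*(5 - 3*3))*6 = (1*(5 - 9))*6 = (1*(-4))*6 = -4*6 = -24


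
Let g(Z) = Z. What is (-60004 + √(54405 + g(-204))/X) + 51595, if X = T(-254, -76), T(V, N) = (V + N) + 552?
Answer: -8409 + √54201/222 ≈ -8408.0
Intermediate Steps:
T(V, N) = 552 + N + V (T(V, N) = (N + V) + 552 = 552 + N + V)
X = 222 (X = 552 - 76 - 254 = 222)
(-60004 + √(54405 + g(-204))/X) + 51595 = (-60004 + √(54405 - 204)/222) + 51595 = (-60004 + √54201*(1/222)) + 51595 = (-60004 + √54201/222) + 51595 = -8409 + √54201/222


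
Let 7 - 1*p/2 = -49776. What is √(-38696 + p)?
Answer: √60870 ≈ 246.72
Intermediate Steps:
p = 99566 (p = 14 - 2*(-49776) = 14 + 99552 = 99566)
√(-38696 + p) = √(-38696 + 99566) = √60870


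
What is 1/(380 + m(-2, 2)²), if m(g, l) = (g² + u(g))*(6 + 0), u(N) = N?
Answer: 1/524 ≈ 0.0019084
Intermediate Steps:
m(g, l) = 6*g + 6*g² (m(g, l) = (g² + g)*(6 + 0) = (g + g²)*6 = 6*g + 6*g²)
1/(380 + m(-2, 2)²) = 1/(380 + (6*(-2)*(1 - 2))²) = 1/(380 + (6*(-2)*(-1))²) = 1/(380 + 12²) = 1/(380 + 144) = 1/524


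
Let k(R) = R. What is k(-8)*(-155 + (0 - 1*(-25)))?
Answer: 1040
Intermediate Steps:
k(-8)*(-155 + (0 - 1*(-25))) = -8*(-155 + (0 - 1*(-25))) = -8*(-155 + (0 + 25)) = -8*(-155 + 25) = -8*(-130) = 1040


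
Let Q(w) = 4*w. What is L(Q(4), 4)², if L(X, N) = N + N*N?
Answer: 400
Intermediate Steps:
L(X, N) = N + N²
L(Q(4), 4)² = (4*(1 + 4))² = (4*5)² = 20² = 400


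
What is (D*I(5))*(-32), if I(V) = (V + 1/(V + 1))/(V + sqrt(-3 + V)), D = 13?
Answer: -32240/69 + 6448*sqrt(2)/69 ≈ -335.09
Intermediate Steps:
I(V) = (V + 1/(1 + V))/(V + sqrt(-3 + V))
(D*I(5))*(-32) = (13*((1 + 5 + 5**2)/(5 + 5**2 + sqrt(-3 + 5) + 5*sqrt(-3 + 5))))*(-32) = (13*((1 + 5 + 25)/(5 + 25 + sqrt(2) + 5*sqrt(2))))*(-32) = (13*(31/(30 + 6*sqrt(2))))*(-32) = (403/(30 + 6*sqrt(2)))*(-32) = -12896/(30 + 6*sqrt(2))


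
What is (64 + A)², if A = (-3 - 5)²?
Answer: 16384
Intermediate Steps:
A = 64 (A = (-8)² = 64)
(64 + A)² = (64 + 64)² = 128² = 16384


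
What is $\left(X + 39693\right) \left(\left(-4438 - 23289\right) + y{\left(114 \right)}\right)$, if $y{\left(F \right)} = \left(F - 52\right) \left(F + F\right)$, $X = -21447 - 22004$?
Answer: $51074978$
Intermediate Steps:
$X = -43451$ ($X = -21447 - 22004 = -43451$)
$y{\left(F \right)} = 2 F \left(-52 + F\right)$ ($y{\left(F \right)} = \left(-52 + F\right) 2 F = 2 F \left(-52 + F\right)$)
$\left(X + 39693\right) \left(\left(-4438 - 23289\right) + y{\left(114 \right)}\right) = \left(-43451 + 39693\right) \left(\left(-4438 - 23289\right) + 2 \cdot 114 \left(-52 + 114\right)\right) = - 3758 \left(\left(-4438 - 23289\right) + 2 \cdot 114 \cdot 62\right) = - 3758 \left(-27727 + 14136\right) = \left(-3758\right) \left(-13591\right) = 51074978$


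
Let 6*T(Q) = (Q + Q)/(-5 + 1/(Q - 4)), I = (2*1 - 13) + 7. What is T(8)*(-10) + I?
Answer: 92/57 ≈ 1.6140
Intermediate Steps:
I = -4 (I = (2 - 13) + 7 = -11 + 7 = -4)
T(Q) = Q/(3*(-5 + 1/(-4 + Q))) (T(Q) = ((Q + Q)/(-5 + 1/(Q - 4)))/6 = ((2*Q)/(-5 + 1/(-4 + Q)))/6 = (2*Q/(-5 + 1/(-4 + Q)))/6 = Q/(3*(-5 + 1/(-4 + Q))))
T(8)*(-10) + I = ((1/3)*8*(4 - 1*8)/(-21 + 5*8))*(-10) - 4 = ((1/3)*8*(4 - 8)/(-21 + 40))*(-10) - 4 = ((1/3)*8*(-4)/19)*(-10) - 4 = ((1/3)*8*(1/19)*(-4))*(-10) - 4 = -32/57*(-10) - 4 = 320/57 - 4 = 92/57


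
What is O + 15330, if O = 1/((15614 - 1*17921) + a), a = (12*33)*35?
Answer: 177107491/11553 ≈ 15330.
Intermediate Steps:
a = 13860 (a = 396*35 = 13860)
O = 1/11553 (O = 1/((15614 - 1*17921) + 13860) = 1/((15614 - 17921) + 13860) = 1/(-2307 + 13860) = 1/11553 ≈ 8.6558e-5)
O + 15330 = 1/11553 + 15330 = 177107491/11553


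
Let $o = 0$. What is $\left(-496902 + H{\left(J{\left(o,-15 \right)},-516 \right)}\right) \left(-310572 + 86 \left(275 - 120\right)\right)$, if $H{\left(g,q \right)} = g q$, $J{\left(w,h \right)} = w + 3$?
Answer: $148160274900$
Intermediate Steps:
$J{\left(w,h \right)} = 3 + w$
$\left(-496902 + H{\left(J{\left(o,-15 \right)},-516 \right)}\right) \left(-310572 + 86 \left(275 - 120\right)\right) = \left(-496902 + \left(3 + 0\right) \left(-516\right)\right) \left(-310572 + 86 \left(275 - 120\right)\right) = \left(-496902 + 3 \left(-516\right)\right) \left(-310572 + 86 \cdot 155\right) = \left(-496902 - 1548\right) \left(-310572 + 13330\right) = \left(-498450\right) \left(-297242\right) = 148160274900$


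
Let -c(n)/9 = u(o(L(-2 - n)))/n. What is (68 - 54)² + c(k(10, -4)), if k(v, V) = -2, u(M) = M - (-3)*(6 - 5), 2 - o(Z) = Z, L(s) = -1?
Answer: 223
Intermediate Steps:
o(Z) = 2 - Z
u(M) = 3 + M (u(M) = M - (-3) = M - 1*(-3) = M + 3 = 3 + M)
c(n) = -54/n (c(n) = -9*(3 + (2 - 1*(-1)))/n = -9*(3 + (2 + 1))/n = -9*(3 + 3)/n = -54/n)
(68 - 54)² + c(k(10, -4)) = (68 - 54)² - 54/(-2) = 14² - 54*(-½) = 196 + 27 = 223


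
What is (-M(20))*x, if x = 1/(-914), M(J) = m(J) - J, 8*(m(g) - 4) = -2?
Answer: -65/3656 ≈ -0.017779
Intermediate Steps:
m(g) = 15/4 (m(g) = 4 + (⅛)*(-2) = 4 - ¼ = 15/4)
M(J) = 15/4 - J
x = -1/914 ≈ -0.0010941
(-M(20))*x = -(15/4 - 1*20)*(-1/914) = -(15/4 - 20)*(-1/914) = -1*(-65/4)*(-1/914) = (65/4)*(-1/914) = -65/3656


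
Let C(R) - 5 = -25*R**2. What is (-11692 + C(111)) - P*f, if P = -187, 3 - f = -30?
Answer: -313541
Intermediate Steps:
f = 33 (f = 3 - 1*(-30) = 3 + 30 = 33)
C(R) = 5 - 25*R**2
(-11692 + C(111)) - P*f = (-11692 + (5 - 25*111**2)) - (-187)*33 = (-11692 + (5 - 25*12321)) - 1*(-6171) = (-11692 + (5 - 308025)) + 6171 = (-11692 - 308020) + 6171 = -319712 + 6171 = -313541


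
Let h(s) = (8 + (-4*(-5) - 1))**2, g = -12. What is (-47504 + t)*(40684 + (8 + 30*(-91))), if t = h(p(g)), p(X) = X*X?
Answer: -1775672550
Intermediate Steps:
p(X) = X**2
h(s) = 729 (h(s) = (8 + (20 - 1))**2 = (8 + 19)**2 = 27**2 = 729)
t = 729
(-47504 + t)*(40684 + (8 + 30*(-91))) = (-47504 + 729)*(40684 + (8 + 30*(-91))) = -46775*(40684 + (8 - 2730)) = -46775*(40684 - 2722) = -46775*37962 = -1775672550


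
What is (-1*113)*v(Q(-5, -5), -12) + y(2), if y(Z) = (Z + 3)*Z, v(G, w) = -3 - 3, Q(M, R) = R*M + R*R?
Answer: 688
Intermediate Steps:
Q(M, R) = R² + M*R (Q(M, R) = M*R + R² = R² + M*R)
v(G, w) = -6
y(Z) = Z*(3 + Z) (y(Z) = (3 + Z)*Z = Z*(3 + Z))
(-1*113)*v(Q(-5, -5), -12) + y(2) = -1*113*(-6) + 2*(3 + 2) = -113*(-6) + 2*5 = 678 + 10 = 688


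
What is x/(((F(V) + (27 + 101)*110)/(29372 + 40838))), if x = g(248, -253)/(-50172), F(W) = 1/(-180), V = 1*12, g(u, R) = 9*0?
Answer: 0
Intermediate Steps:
g(u, R) = 0
V = 12
F(W) = -1/180
x = 0 (x = 0/(-50172) = 0*(-1/50172) = 0)
x/(((F(V) + (27 + 101)*110)/(29372 + 40838))) = 0/(((-1/180 + (27 + 101)*110)/(29372 + 40838))) = 0/(((-1/180 + 128*110)/70210)) = 0/(((-1/180 + 14080)*(1/70210))) = 0/(((2534399/180)*(1/70210))) = 0/(362057/1805400) = 0*(1805400/362057) = 0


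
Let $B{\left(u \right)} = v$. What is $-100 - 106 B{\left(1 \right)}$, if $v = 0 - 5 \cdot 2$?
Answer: $960$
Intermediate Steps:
$v = -10$ ($v = 0 - 10 = -10$)
$B{\left(u \right)} = -10$
$-100 - 106 B{\left(1 \right)} = -100 - -1060 = -100 + 1060 = 960$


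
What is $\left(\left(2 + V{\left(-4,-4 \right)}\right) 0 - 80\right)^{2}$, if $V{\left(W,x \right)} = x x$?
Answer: $6400$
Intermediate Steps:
$V{\left(W,x \right)} = x^{2}$
$\left(\left(2 + V{\left(-4,-4 \right)}\right) 0 - 80\right)^{2} = \left(\left(2 + \left(-4\right)^{2}\right) 0 - 80\right)^{2} = \left(\left(2 + 16\right) 0 - 80\right)^{2} = \left(18 \cdot 0 - 80\right)^{2} = \left(0 - 80\right)^{2} = \left(-80\right)^{2} = 6400$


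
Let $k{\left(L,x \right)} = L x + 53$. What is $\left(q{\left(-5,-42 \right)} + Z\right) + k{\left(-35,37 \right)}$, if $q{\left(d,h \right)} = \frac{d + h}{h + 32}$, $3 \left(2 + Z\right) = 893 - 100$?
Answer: $- \frac{29249}{30} \approx -974.97$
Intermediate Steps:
$Z = \frac{787}{3}$ ($Z = -2 + \frac{893 - 100}{3} = -2 + \frac{1}{3} \cdot 793 = -2 + \frac{793}{3} = \frac{787}{3} \approx 262.33$)
$q{\left(d,h \right)} = \frac{d + h}{32 + h}$
$k{\left(L,x \right)} = 53 + L x$
$\left(q{\left(-5,-42 \right)} + Z\right) + k{\left(-35,37 \right)} = \left(\frac{-5 - 42}{32 - 42} + \frac{787}{3}\right) + \left(53 - 1295\right) = \left(\frac{1}{-10} \left(-47\right) + \frac{787}{3}\right) + \left(53 - 1295\right) = \left(\left(- \frac{1}{10}\right) \left(-47\right) + \frac{787}{3}\right) - 1242 = \left(\frac{47}{10} + \frac{787}{3}\right) - 1242 = \frac{8011}{30} - 1242 = - \frac{29249}{30}$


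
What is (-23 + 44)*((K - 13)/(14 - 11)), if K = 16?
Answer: 21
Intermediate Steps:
(-23 + 44)*((K - 13)/(14 - 11)) = (-23 + 44)*((16 - 13)/(14 - 11)) = 21*(3/3) = 21*(3*(1/3)) = 21*1 = 21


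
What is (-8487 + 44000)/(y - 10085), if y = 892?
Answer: -35513/9193 ≈ -3.8630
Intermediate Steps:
(-8487 + 44000)/(y - 10085) = (-8487 + 44000)/(892 - 10085) = 35513/(-9193) = 35513*(-1/9193) = -35513/9193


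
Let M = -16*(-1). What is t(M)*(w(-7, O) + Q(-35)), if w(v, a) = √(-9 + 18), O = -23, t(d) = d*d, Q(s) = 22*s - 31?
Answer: -204288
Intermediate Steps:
Q(s) = -31 + 22*s
M = 16
t(d) = d²
w(v, a) = 3 (w(v, a) = √9 = 3)
t(M)*(w(-7, O) + Q(-35)) = 16²*(3 + (-31 + 22*(-35))) = 256*(3 + (-31 - 770)) = 256*(3 - 801) = 256*(-798) = -204288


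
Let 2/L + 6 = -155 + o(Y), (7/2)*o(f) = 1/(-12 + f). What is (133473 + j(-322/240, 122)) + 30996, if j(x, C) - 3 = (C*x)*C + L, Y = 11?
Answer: 4894303771/33870 ≈ 1.4450e+5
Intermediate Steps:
o(f) = 2/(7*(-12 + f))
L = -14/1129 (L = 2/(-6 + (-155 + 2/(7*(-12 + 11)))) = 2/(-6 + (-155 + (2/7)/(-1))) = 2/(-6 + (-155 + (2/7)*(-1))) = 2/(-6 + (-155 - 2/7)) = 2/(-6 - 1087/7) = 2/(-1129/7) = 2*(-7/1129) = -14/1129 ≈ -0.012400)
j(x, C) = 3373/1129 + x*C² (j(x, C) = 3 + ((C*x)*C - 14/1129) = 3 + (x*C² - 14/1129) = 3 + (-14/1129 + x*C²) = 3373/1129 + x*C²)
(133473 + j(-322/240, 122)) + 30996 = (133473 + (3373/1129 - 322/240*122²)) + 30996 = (133473 + (3373/1129 - 322*1/240*14884)) + 30996 = (133473 + (3373/1129 - 161/120*14884)) + 30996 = (133473 + (3373/1129 - 599081/30)) + 30996 = (133473 - 676261259/33870) + 30996 = 3844469251/33870 + 30996 = 4894303771/33870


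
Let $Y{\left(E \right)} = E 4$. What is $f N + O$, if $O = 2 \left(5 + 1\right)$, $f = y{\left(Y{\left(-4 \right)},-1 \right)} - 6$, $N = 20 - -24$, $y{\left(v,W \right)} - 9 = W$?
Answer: $100$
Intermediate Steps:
$Y{\left(E \right)} = 4 E$
$y{\left(v,W \right)} = 9 + W$
$N = 44$ ($N = 20 + 24 = 44$)
$f = 2$ ($f = \left(9 - 1\right) - 6 = 8 - 6 = 2$)
$O = 12$ ($O = 2 \cdot 6 = 12$)
$f N + O = 2 \cdot 44 + 12 = 88 + 12 = 100$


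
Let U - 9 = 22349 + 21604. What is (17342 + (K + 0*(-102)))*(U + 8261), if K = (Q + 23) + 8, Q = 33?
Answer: 908993538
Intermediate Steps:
U = 43962 (U = 9 + (22349 + 21604) = 9 + 43953 = 43962)
K = 64 (K = (33 + 23) + 8 = 56 + 8 = 64)
(17342 + (K + 0*(-102)))*(U + 8261) = (17342 + (64 + 0*(-102)))*(43962 + 8261) = (17342 + (64 + 0))*52223 = (17342 + 64)*52223 = 17406*52223 = 908993538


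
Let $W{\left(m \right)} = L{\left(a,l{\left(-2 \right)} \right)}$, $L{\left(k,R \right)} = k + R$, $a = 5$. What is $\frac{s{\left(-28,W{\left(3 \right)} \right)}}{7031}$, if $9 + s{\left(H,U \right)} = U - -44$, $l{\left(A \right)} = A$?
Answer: $\frac{38}{7031} \approx 0.0054046$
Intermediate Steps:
$L{\left(k,R \right)} = R + k$
$W{\left(m \right)} = 3$ ($W{\left(m \right)} = -2 + 5 = 3$)
$s{\left(H,U \right)} = 35 + U$ ($s{\left(H,U \right)} = -9 + \left(U - -44\right) = -9 + \left(U + 44\right) = -9 + \left(44 + U\right) = 35 + U$)
$\frac{s{\left(-28,W{\left(3 \right)} \right)}}{7031} = \frac{35 + 3}{7031} = 38 \cdot \frac{1}{7031} = \frac{38}{7031}$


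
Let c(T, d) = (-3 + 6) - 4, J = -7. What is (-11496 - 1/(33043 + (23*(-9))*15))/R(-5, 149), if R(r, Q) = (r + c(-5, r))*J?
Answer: -344167249/1257396 ≈ -273.71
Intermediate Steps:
c(T, d) = -1 (c(T, d) = 3 - 4 = -1)
R(r, Q) = 7 - 7*r (R(r, Q) = (r - 1)*(-7) = (-1 + r)*(-7) = 7 - 7*r)
(-11496 - 1/(33043 + (23*(-9))*15))/R(-5, 149) = (-11496 - 1/(33043 + (23*(-9))*15))/(7 - 7*(-5)) = (-11496 - 1/(33043 - 207*15))/(7 + 35) = (-11496 - 1/(33043 - 3105))/42 = (-11496 - 1/29938)*(1/42) = -344167249/29938*1/42 = -344167249/1257396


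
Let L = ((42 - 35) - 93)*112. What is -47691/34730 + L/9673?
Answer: -795834403/335943290 ≈ -2.3690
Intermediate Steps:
L = -9632 (L = (7 - 93)*112 = -86*112 = -9632)
-47691/34730 + L/9673 = -47691/34730 - 9632/9673 = -795834403/335943290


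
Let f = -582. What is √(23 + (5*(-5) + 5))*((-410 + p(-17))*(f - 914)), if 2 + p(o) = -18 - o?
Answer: 617848*√3 ≈ 1.0701e+6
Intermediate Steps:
p(o) = -20 - o (p(o) = -2 + (-18 - o) = -20 - o)
√(23 + (5*(-5) + 5))*((-410 + p(-17))*(f - 914)) = √(23 + (5*(-5) + 5))*((-410 + (-20 - 1*(-17)))*(-582 - 914)) = √(23 + (-25 + 5))*((-410 + (-20 + 17))*(-1496)) = √(23 - 20)*((-410 - 3)*(-1496)) = √3*(-413*(-1496)) = √3*617848 = 617848*√3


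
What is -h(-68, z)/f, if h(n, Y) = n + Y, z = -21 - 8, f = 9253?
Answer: 97/9253 ≈ 0.010483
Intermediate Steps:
z = -29
h(n, Y) = Y + n
-h(-68, z)/f = -(-29 - 68)/9253 = -(-97)/9253 = -1*(-97/9253) = 97/9253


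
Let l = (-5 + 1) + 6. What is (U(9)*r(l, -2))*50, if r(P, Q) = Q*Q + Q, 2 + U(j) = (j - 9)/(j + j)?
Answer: -200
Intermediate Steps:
U(j) = -2 + (-9 + j)/(2*j) (U(j) = -2 + (j - 9)/(j + j) = -2 + (-9 + j)/((2*j)) = -2 + (-9 + j)*(1/(2*j)) = -2 + (-9 + j)/(2*j))
l = 2 (l = -4 + 6 = 2)
r(P, Q) = Q + Q² (r(P, Q) = Q² + Q = Q + Q²)
(U(9)*r(l, -2))*50 = (((3/2)*(-3 - 1*9)/9)*(-2*(1 - 2)))*50 = (((3/2)*(⅑)*(-3 - 9))*(-2*(-1)))*50 = (((3/2)*(⅑)*(-12))*2)*50 = -2*2*50 = -4*50 = -200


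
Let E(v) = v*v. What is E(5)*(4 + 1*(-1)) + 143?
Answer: 218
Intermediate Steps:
E(v) = v²
E(5)*(4 + 1*(-1)) + 143 = 5²*(4 + 1*(-1)) + 143 = 25*(4 - 1) + 143 = 25*3 + 143 = 75 + 143 = 218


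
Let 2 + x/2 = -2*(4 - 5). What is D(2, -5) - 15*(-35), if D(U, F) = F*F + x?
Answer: 550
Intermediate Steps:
x = 0 (x = -4 + 2*(-2*(4 - 5)) = -4 + 2*(-2*(-1)) = -4 + 2*2 = -4 + 4 = 0)
D(U, F) = F**2 (D(U, F) = F*F + 0 = F**2 + 0 = F**2)
D(2, -5) - 15*(-35) = (-5)**2 - 15*(-35) = 25 + 525 = 550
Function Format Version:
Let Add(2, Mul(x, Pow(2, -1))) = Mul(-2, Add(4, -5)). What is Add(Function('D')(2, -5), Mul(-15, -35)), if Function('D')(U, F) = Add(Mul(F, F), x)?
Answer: 550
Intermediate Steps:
x = 0 (x = Add(-4, Mul(2, Mul(-2, Add(4, -5)))) = Add(-4, Mul(2, Mul(-2, -1))) = Add(-4, Mul(2, 2)) = Add(-4, 4) = 0)
Function('D')(U, F) = Pow(F, 2) (Function('D')(U, F) = Add(Mul(F, F), 0) = Add(Pow(F, 2), 0) = Pow(F, 2))
Add(Function('D')(2, -5), Mul(-15, -35)) = Add(Pow(-5, 2), Mul(-15, -35)) = Add(25, 525) = 550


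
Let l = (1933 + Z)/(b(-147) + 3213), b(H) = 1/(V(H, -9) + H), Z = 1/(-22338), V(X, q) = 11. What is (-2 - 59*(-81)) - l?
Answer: 1371243405451/287087319 ≈ 4776.4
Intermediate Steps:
Z = -1/22338 ≈ -4.4767e-5
b(H) = 1/(11 + H)
l = 172717412/287087319 (l = (1933 - 1/22338)/(1/(11 - 147) + 3213) = 43179353/(22338*(1/(-136) + 3213)) = 43179353/(22338*(-1/136 + 3213)) = 43179353/(22338*(436967/136)) = (43179353/22338)*(136/436967) = 172717412/287087319 ≈ 0.60162)
(-2 - 59*(-81)) - l = (-2 - 59*(-81)) - 1*172717412/287087319 = (-2 + 4779) - 172717412/287087319 = 4777 - 172717412/287087319 = 1371243405451/287087319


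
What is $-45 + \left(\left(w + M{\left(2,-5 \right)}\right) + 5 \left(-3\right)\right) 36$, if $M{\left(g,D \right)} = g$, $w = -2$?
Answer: $-585$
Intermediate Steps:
$-45 + \left(\left(w + M{\left(2,-5 \right)}\right) + 5 \left(-3\right)\right) 36 = -45 + \left(\left(-2 + 2\right) + 5 \left(-3\right)\right) 36 = -45 + \left(0 - 15\right) 36 = -45 - 540 = -585$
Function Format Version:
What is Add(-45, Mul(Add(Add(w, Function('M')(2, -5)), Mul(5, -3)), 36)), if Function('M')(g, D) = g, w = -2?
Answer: -585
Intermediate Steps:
Add(-45, Mul(Add(Add(w, Function('M')(2, -5)), Mul(5, -3)), 36)) = Add(-45, Mul(Add(Add(-2, 2), Mul(5, -3)), 36)) = Add(-45, Mul(Add(0, -15), 36)) = Add(-45, Mul(-15, 36)) = Add(-45, -540) = -585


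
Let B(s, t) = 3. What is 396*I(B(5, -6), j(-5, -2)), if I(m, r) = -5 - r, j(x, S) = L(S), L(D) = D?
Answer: -1188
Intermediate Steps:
j(x, S) = S
396*I(B(5, -6), j(-5, -2)) = 396*(-5 - 1*(-2)) = 396*(-5 + 2) = 396*(-3) = -1188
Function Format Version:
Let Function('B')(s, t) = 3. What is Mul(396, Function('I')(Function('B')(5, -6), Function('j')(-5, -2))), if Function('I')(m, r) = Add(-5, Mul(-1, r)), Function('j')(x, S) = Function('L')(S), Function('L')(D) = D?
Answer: -1188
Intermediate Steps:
Function('j')(x, S) = S
Mul(396, Function('I')(Function('B')(5, -6), Function('j')(-5, -2))) = Mul(396, Add(-5, Mul(-1, -2))) = Mul(396, Add(-5, 2)) = Mul(396, -3) = -1188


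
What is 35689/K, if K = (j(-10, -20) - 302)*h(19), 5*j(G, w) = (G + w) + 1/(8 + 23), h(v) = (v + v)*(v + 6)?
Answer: -1106359/9070410 ≈ -0.12197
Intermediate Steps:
h(v) = 2*v*(6 + v) (h(v) = (2*v)*(6 + v) = 2*v*(6 + v))
j(G, w) = 1/155 + G/5 + w/5 (j(G, w) = ((G + w) + 1/(8 + 23))/5 = ((G + w) + 1/31)/5 = (1/31 + G + w)/5 = 1/155 + G/5 + w/5)
K = -9070410/31 (K = ((1/155 + (1/5)*(-10) + (1/5)*(-20)) - 302)*(2*19*(6 + 19)) = ((1/155 - 2 - 4) - 302)*(2*19*25) = (-929/155 - 302)*950 = -47739/155*950 = -9070410/31 ≈ -2.9259e+5)
35689/K = 35689/(-9070410/31) = 35689*(-31/9070410) = -1106359/9070410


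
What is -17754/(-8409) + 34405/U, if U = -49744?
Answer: 197947777/139432432 ≈ 1.4197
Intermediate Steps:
-17754/(-8409) + 34405/U = -17754/(-8409) + 34405/(-49744) = -17754*(-1/8409) + 34405*(-1/49744) = 5918/2803 - 34405/49744 = 197947777/139432432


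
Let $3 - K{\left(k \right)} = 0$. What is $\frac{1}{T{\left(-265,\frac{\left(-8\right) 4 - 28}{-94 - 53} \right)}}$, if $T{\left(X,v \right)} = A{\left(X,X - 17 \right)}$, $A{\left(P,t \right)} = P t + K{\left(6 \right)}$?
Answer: $\frac{1}{74733} \approx 1.3381 \cdot 10^{-5}$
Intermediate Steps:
$K{\left(k \right)} = 3$ ($K{\left(k \right)} = 3 - 0 = 3 + 0 = 3$)
$A{\left(P,t \right)} = 3 + P t$ ($A{\left(P,t \right)} = P t + 3 = 3 + P t$)
$T{\left(X,v \right)} = 3 + X \left(-17 + X\right)$ ($T{\left(X,v \right)} = 3 + X \left(X - 17\right) = 3 + X \left(-17 + X\right)$)
$\frac{1}{T{\left(-265,\frac{\left(-8\right) 4 - 28}{-94 - 53} \right)}} = \frac{1}{3 - 265 \left(-17 - 265\right)} = \frac{1}{3 - -74730} = \frac{1}{3 + 74730} = \frac{1}{74733}$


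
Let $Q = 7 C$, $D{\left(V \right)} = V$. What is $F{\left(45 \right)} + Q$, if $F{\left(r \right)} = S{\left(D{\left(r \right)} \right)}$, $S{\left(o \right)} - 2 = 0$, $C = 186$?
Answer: $1304$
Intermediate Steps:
$Q = 1302$ ($Q = 7 \cdot 186 = 1302$)
$S{\left(o \right)} = 2$ ($S{\left(o \right)} = 2 + 0 = 2$)
$F{\left(r \right)} = 2$
$F{\left(45 \right)} + Q = 2 + 1302 = 1304$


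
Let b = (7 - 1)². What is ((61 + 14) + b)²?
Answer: 12321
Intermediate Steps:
b = 36 (b = 6² = 36)
((61 + 14) + b)² = ((61 + 14) + 36)² = (75 + 36)² = 111² = 12321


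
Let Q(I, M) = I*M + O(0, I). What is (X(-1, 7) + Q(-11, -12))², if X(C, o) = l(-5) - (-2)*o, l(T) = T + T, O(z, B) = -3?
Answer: 17689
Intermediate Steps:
l(T) = 2*T
X(C, o) = -10 + 2*o (X(C, o) = 2*(-5) - (-2)*o = -10 + 2*o)
Q(I, M) = -3 + I*M (Q(I, M) = I*M - 3 = -3 + I*M)
(X(-1, 7) + Q(-11, -12))² = ((-10 + 2*7) + (-3 - 11*(-12)))² = ((-10 + 14) + (-3 + 132))² = (4 + 129)² = 133² = 17689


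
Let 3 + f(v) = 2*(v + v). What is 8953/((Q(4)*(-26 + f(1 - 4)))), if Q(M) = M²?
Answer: -8953/656 ≈ -13.648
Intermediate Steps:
f(v) = -3 + 4*v (f(v) = -3 + 2*(v + v) = -3 + 2*(2*v) = -3 + 4*v)
8953/((Q(4)*(-26 + f(1 - 4)))) = 8953/((4²*(-26 + (-3 + 4*(1 - 4))))) = 8953/((16*(-26 + (-3 + 4*(-3))))) = 8953/((16*(-26 + (-3 - 12)))) = 8953/((16*(-26 - 15))) = 8953/((16*(-41))) = 8953/(-656) = 8953*(-1/656) = -8953/656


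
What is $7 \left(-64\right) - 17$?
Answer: $-465$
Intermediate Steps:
$7 \left(-64\right) - 17 = -448 - 17 = -465$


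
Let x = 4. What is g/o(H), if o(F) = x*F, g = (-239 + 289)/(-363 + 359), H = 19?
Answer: -25/152 ≈ -0.16447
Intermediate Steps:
g = -25/2 (g = 50/(-4) = 50*(-¼) = -25/2 ≈ -12.500)
o(F) = 4*F
g/o(H) = -25/(2*(4*19)) = -25/2/76 = -25/2*1/76 = -25/152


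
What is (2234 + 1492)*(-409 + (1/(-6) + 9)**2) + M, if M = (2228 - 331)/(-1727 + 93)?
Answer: -1007527391/817 ≈ -1.2332e+6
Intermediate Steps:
M = -1897/1634 (M = 1897/(-1634) = 1897*(-1/1634) = -1897/1634 ≈ -1.1610)
(2234 + 1492)*(-409 + (1/(-6) + 9)**2) + M = (2234 + 1492)*(-409 + (1/(-6) + 9)**2) - 1897/1634 = 3726*(-409 + (-1/6 + 9)**2) - 1897/1634 = 3726*(-409 + (53/6)**2) - 1897/1634 = 3726*(-409 + 2809/36) - 1897/1634 = 3726*(-11915/36) - 1897/1634 = -2466405/2 - 1897/1634 = -1007527391/817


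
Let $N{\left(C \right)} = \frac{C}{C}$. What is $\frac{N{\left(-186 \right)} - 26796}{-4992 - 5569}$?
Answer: $\frac{26795}{10561} \approx 2.5372$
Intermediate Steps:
$N{\left(C \right)} = 1$
$\frac{N{\left(-186 \right)} - 26796}{-4992 - 5569} = \frac{1 - 26796}{-4992 - 5569} = - \frac{26795}{-10561} = \left(-26795\right) \left(- \frac{1}{10561}\right) = \frac{26795}{10561}$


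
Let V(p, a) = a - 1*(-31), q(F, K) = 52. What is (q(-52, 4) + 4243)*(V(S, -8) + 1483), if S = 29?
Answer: 6468270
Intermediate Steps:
V(p, a) = 31 + a (V(p, a) = a + 31 = 31 + a)
(q(-52, 4) + 4243)*(V(S, -8) + 1483) = (52 + 4243)*((31 - 8) + 1483) = 4295*(23 + 1483) = 4295*1506 = 6468270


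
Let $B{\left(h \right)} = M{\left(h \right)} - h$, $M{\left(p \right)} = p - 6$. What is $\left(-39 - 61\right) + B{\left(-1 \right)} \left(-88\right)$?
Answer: $428$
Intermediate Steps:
$M{\left(p \right)} = -6 + p$ ($M{\left(p \right)} = p - 6 = -6 + p$)
$B{\left(h \right)} = -6$ ($B{\left(h \right)} = \left(-6 + h\right) - h = -6$)
$\left(-39 - 61\right) + B{\left(-1 \right)} \left(-88\right) = \left(-39 - 61\right) - -528 = -100 + 528 = 428$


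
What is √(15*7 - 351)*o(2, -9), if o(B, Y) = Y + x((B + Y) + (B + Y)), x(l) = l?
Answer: -23*I*√246 ≈ -360.74*I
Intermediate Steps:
o(B, Y) = 2*B + 3*Y (o(B, Y) = Y + ((B + Y) + (B + Y)) = Y + (2*B + 2*Y) = 2*B + 3*Y)
√(15*7 - 351)*o(2, -9) = √(15*7 - 351)*(2*2 + 3*(-9)) = √(105 - 351)*(4 - 27) = √(-246)*(-23) = (I*√246)*(-23) = -23*I*√246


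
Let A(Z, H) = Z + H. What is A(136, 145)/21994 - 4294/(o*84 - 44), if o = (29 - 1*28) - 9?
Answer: 11830429/1968463 ≈ 6.0100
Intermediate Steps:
o = -8 (o = (29 - 28) - 9 = 1 - 9 = -8)
A(Z, H) = H + Z
A(136, 145)/21994 - 4294/(o*84 - 44) = (145 + 136)/21994 - 4294/(-8*84 - 44) = 281*(1/21994) - 4294/(-672 - 44) = 281/21994 - 4294/(-716) = 281/21994 - 4294*(-1/716) = 281/21994 + 2147/358 = 11830429/1968463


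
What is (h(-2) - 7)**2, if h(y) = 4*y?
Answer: 225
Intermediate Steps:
(h(-2) - 7)**2 = (4*(-2) - 7)**2 = (-8 - 7)**2 = (-15)**2 = 225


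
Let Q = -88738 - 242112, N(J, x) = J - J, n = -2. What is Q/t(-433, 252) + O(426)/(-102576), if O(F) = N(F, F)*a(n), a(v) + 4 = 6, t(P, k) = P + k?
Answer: 330850/181 ≈ 1827.9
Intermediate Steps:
a(v) = 2 (a(v) = -4 + 6 = 2)
N(J, x) = 0
O(F) = 0 (O(F) = 0*2 = 0)
Q = -330850
Q/t(-433, 252) + O(426)/(-102576) = -330850/(-433 + 252) + 0/(-102576) = -330850/(-181) + 0*(-1/102576) = -330850*(-1/181) + 0 = 330850/181 + 0 = 330850/181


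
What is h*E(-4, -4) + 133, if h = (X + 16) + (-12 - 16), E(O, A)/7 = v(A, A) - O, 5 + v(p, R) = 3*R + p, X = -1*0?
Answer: 1561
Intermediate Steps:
X = 0
v(p, R) = -5 + p + 3*R (v(p, R) = -5 + (3*R + p) = -5 + (p + 3*R) = -5 + p + 3*R)
E(O, A) = -35 - 7*O + 28*A (E(O, A) = 7*((-5 + A + 3*A) - O) = 7*((-5 + 4*A) - O) = 7*(-5 - O + 4*A) = -35 - 7*O + 28*A)
h = -12 (h = (0 + 16) + (-12 - 16) = 16 - 28 = -12)
h*E(-4, -4) + 133 = -12*(-35 - 7*(-4) + 28*(-4)) + 133 = -12*(-35 + 28 - 112) + 133 = -12*(-119) + 133 = 1428 + 133 = 1561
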